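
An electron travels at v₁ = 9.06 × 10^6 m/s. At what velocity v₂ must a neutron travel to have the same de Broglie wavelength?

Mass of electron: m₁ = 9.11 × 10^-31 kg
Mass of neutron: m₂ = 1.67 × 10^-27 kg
v₂ = 4.94 × 10^3 m/s

For equal de Broglie wavelengths: λ₁ = λ₂

h/(m₁v₁) = h/(m₂v₂)
m₁v₁ = m₂v₂
v₂ = v₁ · (m₁/m₂)

v₂ = 9.06 × 10^6 m/s × (9.11 × 10^-31 kg / 1.67 × 10^-27 kg)
v₂ = 4.94 × 10^3 m/s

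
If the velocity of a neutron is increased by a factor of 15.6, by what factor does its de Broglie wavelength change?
The wavelength decreases by a factor of 15.6.

From λ = h/(mv), the wavelength is inversely proportional to velocity:

λ ∝ 1/v

If v → 15.6v, then λ → λ/15.6

When velocity is increased by a factor of 15.6, the wavelength decreases by a factor of 15.6.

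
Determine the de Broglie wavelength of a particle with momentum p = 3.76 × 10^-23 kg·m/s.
1.76 × 10^-11 m

Using the de Broglie relation λ = h/p:

λ = h/p
λ = (6.626 × 10^-34 J·s) / (3.76 × 10^-23 kg·m/s)
λ = 1.76 × 10^-11 m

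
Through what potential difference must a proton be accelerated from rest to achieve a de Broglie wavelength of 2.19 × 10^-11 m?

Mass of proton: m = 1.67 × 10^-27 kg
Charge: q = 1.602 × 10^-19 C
1.71 V

From λ = h/√(2mqV), we solve for V:

λ² = h²/(2mqV)
V = h²/(2mqλ²)
V = (6.626 × 10^-34 J·s)² / (2 × 1.67 × 10^-27 kg × 1.602 × 10^-19 C × (2.19 × 10^-11 m)²)
V = 1.71 V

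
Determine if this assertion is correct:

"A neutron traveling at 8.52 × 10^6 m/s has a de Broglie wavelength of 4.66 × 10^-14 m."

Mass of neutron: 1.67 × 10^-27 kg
True

The claim is correct.

Using λ = h/(mv):
λ = (6.626 × 10^-34 J·s) / (1.67 × 10^-27 kg × 8.52 × 10^6 m/s)
λ = 4.66 × 10^-14 m

This matches the claimed value.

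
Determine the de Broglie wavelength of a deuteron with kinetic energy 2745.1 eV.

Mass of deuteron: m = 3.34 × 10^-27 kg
3.87 × 10^-13 m

Using λ = h/√(2mKE):

First convert KE to Joules: KE = 2745.1 eV = 4.398 × 10^-16 J

λ = h/√(2mKE)
λ = (6.626 × 10^-34 J·s) / √(2 × 3.34 × 10^-27 kg × 4.398 × 10^-16 J)
λ = 3.87 × 10^-13 m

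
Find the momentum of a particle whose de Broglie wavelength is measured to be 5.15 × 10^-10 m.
1.29 × 10^-24 kg·m/s

From the de Broglie relation λ = h/p, we solve for p:

p = h/λ
p = (6.626 × 10^-34 J·s) / (5.15 × 10^-10 m)
p = 1.29 × 10^-24 kg·m/s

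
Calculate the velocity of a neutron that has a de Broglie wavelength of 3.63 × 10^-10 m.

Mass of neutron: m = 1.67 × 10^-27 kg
1.09 × 10^3 m/s

From the de Broglie relation λ = h/(mv), we solve for v:

v = h/(mλ)
v = (6.626 × 10^-34 J·s) / (1.67 × 10^-27 kg × 3.63 × 10^-10 m)
v = 1.09 × 10^3 m/s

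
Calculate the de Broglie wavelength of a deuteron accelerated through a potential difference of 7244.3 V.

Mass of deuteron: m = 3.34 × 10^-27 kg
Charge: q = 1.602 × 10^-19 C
2.38 × 10^-13 m

When a particle is accelerated through voltage V, it gains kinetic energy KE = qV.

The de Broglie wavelength is then λ = h/√(2mqV):

λ = h/√(2mqV)
λ = (6.626 × 10^-34 J·s) / √(2 × 3.34 × 10^-27 kg × 1.602 × 10^-19 C × 7244.3 V)
λ = 2.38 × 10^-13 m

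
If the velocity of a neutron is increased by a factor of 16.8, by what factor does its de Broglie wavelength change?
The wavelength decreases by a factor of 16.8.

From λ = h/(mv), the wavelength is inversely proportional to velocity:

λ ∝ 1/v

If v → 16.8v, then λ → λ/16.8

When velocity is increased by a factor of 16.8, the wavelength decreases by a factor of 16.8.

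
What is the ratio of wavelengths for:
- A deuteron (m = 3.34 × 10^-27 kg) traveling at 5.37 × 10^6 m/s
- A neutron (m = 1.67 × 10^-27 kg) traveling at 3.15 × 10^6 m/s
λ₁/λ₂ = 0.293

Using λ = h/(mv):

λ₁ = h/(m₁v₁) = 3.69 × 10^-14 m
λ₂ = h/(m₂v₂) = 1.26 × 10^-13 m

Ratio λ₁/λ₂ = (m₂v₂)/(m₁v₁)
         = (1.67 × 10^-27 kg × 3.15 × 10^6 m/s) / (3.34 × 10^-27 kg × 5.37 × 10^6 m/s)
         = 0.293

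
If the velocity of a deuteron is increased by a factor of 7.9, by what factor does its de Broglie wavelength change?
The wavelength decreases by a factor of 7.9.

From λ = h/(mv), the wavelength is inversely proportional to velocity:

λ ∝ 1/v

If v → 7.9v, then λ → λ/7.9

When velocity is increased by a factor of 7.9, the wavelength decreases by a factor of 7.9.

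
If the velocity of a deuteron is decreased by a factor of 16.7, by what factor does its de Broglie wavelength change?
The wavelength increases by a factor of 16.7.

From λ = h/(mv), the wavelength is inversely proportional to velocity:

λ ∝ 1/v

If v → v/16.7, then λ → 16.7λ

When velocity is decreased by a factor of 16.7, the wavelength increases by a factor of 16.7.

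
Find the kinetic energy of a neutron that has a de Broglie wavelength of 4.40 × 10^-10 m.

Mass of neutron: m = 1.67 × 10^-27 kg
6.79 × 10^-22 J (or 4.24 × 10^-3 eV)

From λ = h/√(2mKE), we solve for KE:

λ² = h²/(2mKE)
KE = h²/(2mλ²)
KE = (6.626 × 10^-34 J·s)² / (2 × 1.67 × 10^-27 kg × (4.40 × 10^-10 m)²)
KE = 6.79 × 10^-22 J
KE = 4.24 × 10^-3 eV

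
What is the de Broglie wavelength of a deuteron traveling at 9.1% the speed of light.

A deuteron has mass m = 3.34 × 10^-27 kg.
7.27 × 10^-15 m

Using the de Broglie relation λ = h/(mv):

v = 9.1% × c = 2.728 × 10^7 m/s

λ = h/(mv)
λ = (6.626 × 10^-34 J·s) / (3.34 × 10^-27 kg × 2.728 × 10^7 m/s)
λ = 7.27 × 10^-15 m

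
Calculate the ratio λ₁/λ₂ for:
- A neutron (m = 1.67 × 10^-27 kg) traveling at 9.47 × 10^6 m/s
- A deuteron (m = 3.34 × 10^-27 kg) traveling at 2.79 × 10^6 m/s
λ₁/λ₂ = 0.589

Using λ = h/(mv):

λ₁ = h/(m₁v₁) = 4.19 × 10^-14 m
λ₂ = h/(m₂v₂) = 7.11 × 10^-14 m

Ratio λ₁/λ₂ = (m₂v₂)/(m₁v₁)
         = (3.34 × 10^-27 kg × 2.79 × 10^6 m/s) / (1.67 × 10^-27 kg × 9.47 × 10^6 m/s)
         = 0.589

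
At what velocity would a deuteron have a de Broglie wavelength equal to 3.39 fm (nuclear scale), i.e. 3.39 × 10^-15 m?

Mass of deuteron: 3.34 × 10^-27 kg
5.85 × 10^7 m/s

From λ = h/(mv), solve for v:

v = h/(mλ)
v = (6.626 × 10^-34 J·s) / (3.34 × 10^-27 kg × 3.39 × 10^-15 m)
v = 5.85 × 10^7 m/s

Note: This velocity is 19.5% of the speed of light, so relativistic corrections would be needed for a more accurate calculation.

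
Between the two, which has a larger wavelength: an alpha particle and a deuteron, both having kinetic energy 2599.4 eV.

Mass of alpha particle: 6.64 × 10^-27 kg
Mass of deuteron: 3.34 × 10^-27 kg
The deuteron has the longer wavelength.

Using λ = h/√(2mKE):

For alpha particle: λ₁ = h/√(2m₁KE) = 2.82 × 10^-13 m
For deuteron: λ₂ = h/√(2m₂KE) = 3.97 × 10^-13 m

Since λ ∝ 1/√m at constant kinetic energy, the lighter particle has the longer wavelength.

The deuteron has the longer de Broglie wavelength.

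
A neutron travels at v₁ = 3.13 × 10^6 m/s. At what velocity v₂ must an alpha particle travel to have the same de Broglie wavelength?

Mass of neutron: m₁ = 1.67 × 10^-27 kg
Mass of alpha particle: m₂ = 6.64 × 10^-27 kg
v₂ = 7.87 × 10^5 m/s

For equal de Broglie wavelengths: λ₁ = λ₂

h/(m₁v₁) = h/(m₂v₂)
m₁v₁ = m₂v₂
v₂ = v₁ · (m₁/m₂)

v₂ = 3.13 × 10^6 m/s × (1.67 × 10^-27 kg / 6.64 × 10^-27 kg)
v₂ = 7.87 × 10^5 m/s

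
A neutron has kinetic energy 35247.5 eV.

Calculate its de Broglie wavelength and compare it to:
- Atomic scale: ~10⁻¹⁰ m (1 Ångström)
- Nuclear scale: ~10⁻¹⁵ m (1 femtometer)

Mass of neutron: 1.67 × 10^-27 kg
λ = 1.53 × 10^-13 m, which is between nuclear and atomic scales.

Using λ = h/√(2mKE):

KE = 35247.5 eV = 5.647 × 10^-15 J

λ = h/√(2mKE)
λ = (6.626 × 10^-34 J·s) / √(2 × 1.67 × 10^-27 kg × 5.647 × 10^-15 J)
λ = 1.53 × 10^-13 m

Comparison:
- Atomic scale (10⁻¹⁰ m): λ is 0.0015× this size
- Nuclear scale (10⁻¹⁵ m): λ is 1.5e+02× this size

The wavelength is between nuclear and atomic scales.

This wavelength is appropriate for probing atomic structure but too large for nuclear physics experiments.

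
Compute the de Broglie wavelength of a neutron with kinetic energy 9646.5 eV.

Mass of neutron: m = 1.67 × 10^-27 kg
2.92 × 10^-13 m

Using λ = h/√(2mKE):

First convert KE to Joules: KE = 9646.5 eV = 1.546 × 10^-15 J

λ = h/√(2mKE)
λ = (6.626 × 10^-34 J·s) / √(2 × 1.67 × 10^-27 kg × 1.546 × 10^-15 J)
λ = 2.92 × 10^-13 m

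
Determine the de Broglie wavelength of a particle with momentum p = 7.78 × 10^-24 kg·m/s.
8.52 × 10^-11 m

Using the de Broglie relation λ = h/p:

λ = h/p
λ = (6.626 × 10^-34 J·s) / (7.78 × 10^-24 kg·m/s)
λ = 8.52 × 10^-11 m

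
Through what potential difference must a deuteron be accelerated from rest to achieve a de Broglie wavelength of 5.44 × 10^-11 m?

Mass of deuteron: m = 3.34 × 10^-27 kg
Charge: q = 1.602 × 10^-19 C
1.39 × 10^-1 V

From λ = h/√(2mqV), we solve for V:

λ² = h²/(2mqV)
V = h²/(2mqλ²)
V = (6.626 × 10^-34 J·s)² / (2 × 3.34 × 10^-27 kg × 1.602 × 10^-19 C × (5.44 × 10^-11 m)²)
V = 1.39 × 10^-1 V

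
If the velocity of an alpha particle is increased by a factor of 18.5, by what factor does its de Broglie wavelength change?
The wavelength decreases by a factor of 18.5.

From λ = h/(mv), the wavelength is inversely proportional to velocity:

λ ∝ 1/v

If v → 18.5v, then λ → λ/18.5

When velocity is increased by a factor of 18.5, the wavelength decreases by a factor of 18.5.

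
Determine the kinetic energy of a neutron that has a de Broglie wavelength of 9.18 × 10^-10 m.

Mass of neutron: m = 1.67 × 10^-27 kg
1.56 × 10^-22 J (or 9.74 × 10^-4 eV)

From λ = h/√(2mKE), we solve for KE:

λ² = h²/(2mKE)
KE = h²/(2mλ²)
KE = (6.626 × 10^-34 J·s)² / (2 × 1.67 × 10^-27 kg × (9.18 × 10^-10 m)²)
KE = 1.56 × 10^-22 J
KE = 9.74 × 10^-4 eV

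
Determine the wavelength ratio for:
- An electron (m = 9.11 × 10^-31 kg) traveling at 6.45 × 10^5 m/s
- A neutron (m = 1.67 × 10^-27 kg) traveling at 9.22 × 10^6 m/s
λ₁/λ₂ = 2.62 × 10^4

Using λ = h/(mv):

λ₁ = h/(m₁v₁) = 1.13 × 10^-9 m
λ₂ = h/(m₂v₂) = 4.30 × 10^-14 m

Ratio λ₁/λ₂ = (m₂v₂)/(m₁v₁)
         = (1.67 × 10^-27 kg × 9.22 × 10^6 m/s) / (9.11 × 10^-31 kg × 6.45 × 10^5 m/s)
         = 2.62 × 10^4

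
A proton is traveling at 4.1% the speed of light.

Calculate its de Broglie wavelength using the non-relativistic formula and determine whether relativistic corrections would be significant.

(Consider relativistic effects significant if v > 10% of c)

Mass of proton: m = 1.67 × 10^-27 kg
No, relativistic corrections are not needed.

Using the non-relativistic de Broglie formula λ = h/(mv):

v = 4.1% × c = 1.229 × 10^7 m/s

λ = h/(mv)
λ = (6.626 × 10^-34 J·s) / (1.67 × 10^-27 kg × 1.229 × 10^7 m/s)
λ = 3.23 × 10^-14 m

Since v = 4.1% of c < 10% of c, relativistic corrections are NOT significant and this non-relativistic result is a good approximation.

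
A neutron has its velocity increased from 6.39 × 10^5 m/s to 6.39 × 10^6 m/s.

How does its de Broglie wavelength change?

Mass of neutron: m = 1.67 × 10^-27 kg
The wavelength decreases by a factor of 10.

Using λ = h/(mv):

Initial wavelength: λ₁ = h/(mv₁) = 6.21 × 10^-13 m
Final wavelength: λ₂ = h/(mv₂) = 6.21 × 10^-14 m

Since λ ∝ 1/v, when velocity increases by a factor of 10, the wavelength decreases by a factor of 10.

λ₂/λ₁ = v₁/v₂ = 1/10

The wavelength decreases by a factor of 10.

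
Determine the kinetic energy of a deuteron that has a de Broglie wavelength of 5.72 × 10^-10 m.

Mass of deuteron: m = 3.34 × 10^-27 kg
2.01 × 10^-22 J (or 1.25 × 10^-3 eV)

From λ = h/√(2mKE), we solve for KE:

λ² = h²/(2mKE)
KE = h²/(2mλ²)
KE = (6.626 × 10^-34 J·s)² / (2 × 3.34 × 10^-27 kg × (5.72 × 10^-10 m)²)
KE = 2.01 × 10^-22 J
KE = 1.25 × 10^-3 eV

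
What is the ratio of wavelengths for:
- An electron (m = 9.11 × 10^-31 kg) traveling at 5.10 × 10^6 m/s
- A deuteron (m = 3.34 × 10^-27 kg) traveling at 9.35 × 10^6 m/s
λ₁/λ₂ = 6.72 × 10^3

Using λ = h/(mv):

λ₁ = h/(m₁v₁) = 1.43 × 10^-10 m
λ₂ = h/(m₂v₂) = 2.12 × 10^-14 m

Ratio λ₁/λ₂ = (m₂v₂)/(m₁v₁)
         = (3.34 × 10^-27 kg × 9.35 × 10^6 m/s) / (9.11 × 10^-31 kg × 5.10 × 10^6 m/s)
         = 6.72 × 10^3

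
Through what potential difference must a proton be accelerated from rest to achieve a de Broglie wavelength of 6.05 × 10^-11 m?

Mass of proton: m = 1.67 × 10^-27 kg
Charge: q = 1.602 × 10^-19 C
2.24 × 10^-1 V

From λ = h/√(2mqV), we solve for V:

λ² = h²/(2mqV)
V = h²/(2mqλ²)
V = (6.626 × 10^-34 J·s)² / (2 × 1.67 × 10^-27 kg × 1.602 × 10^-19 C × (6.05 × 10^-11 m)²)
V = 2.24 × 10^-1 V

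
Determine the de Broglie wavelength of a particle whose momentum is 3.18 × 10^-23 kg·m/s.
2.08 × 10^-11 m

Using the de Broglie relation λ = h/p:

λ = h/p
λ = (6.626 × 10^-34 J·s) / (3.18 × 10^-23 kg·m/s)
λ = 2.08 × 10^-11 m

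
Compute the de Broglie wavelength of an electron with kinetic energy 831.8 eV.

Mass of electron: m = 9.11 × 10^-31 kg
4.25 × 10^-11 m

Using λ = h/√(2mKE):

First convert KE to Joules: KE = 831.8 eV = 1.333 × 10^-16 J

λ = h/√(2mKE)
λ = (6.626 × 10^-34 J·s) / √(2 × 9.11 × 10^-31 kg × 1.333 × 10^-16 J)
λ = 4.25 × 10^-11 m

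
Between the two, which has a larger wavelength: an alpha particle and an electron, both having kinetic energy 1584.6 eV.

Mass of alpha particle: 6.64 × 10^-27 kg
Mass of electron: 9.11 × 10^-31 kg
The electron has the longer wavelength.

Using λ = h/√(2mKE):

For alpha particle: λ₁ = h/√(2m₁KE) = 3.61 × 10^-13 m
For electron: λ₂ = h/√(2m₂KE) = 3.08 × 10^-11 m

Since λ ∝ 1/√m at constant kinetic energy, the lighter particle has the longer wavelength.

The electron has the longer de Broglie wavelength.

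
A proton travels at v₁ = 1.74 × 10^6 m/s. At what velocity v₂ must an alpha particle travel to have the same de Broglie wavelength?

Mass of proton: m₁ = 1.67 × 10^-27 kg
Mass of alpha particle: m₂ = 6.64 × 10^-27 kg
v₂ = 4.38 × 10^5 m/s

For equal de Broglie wavelengths: λ₁ = λ₂

h/(m₁v₁) = h/(m₂v₂)
m₁v₁ = m₂v₂
v₂ = v₁ · (m₁/m₂)

v₂ = 1.74 × 10^6 m/s × (1.67 × 10^-27 kg / 6.64 × 10^-27 kg)
v₂ = 4.38 × 10^5 m/s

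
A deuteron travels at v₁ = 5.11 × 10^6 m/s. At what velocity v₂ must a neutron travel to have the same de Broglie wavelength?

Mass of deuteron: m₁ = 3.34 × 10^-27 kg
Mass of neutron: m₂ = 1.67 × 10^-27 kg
v₂ = 1.02 × 10^7 m/s

For equal de Broglie wavelengths: λ₁ = λ₂

h/(m₁v₁) = h/(m₂v₂)
m₁v₁ = m₂v₂
v₂ = v₁ · (m₁/m₂)

v₂ = 5.11 × 10^6 m/s × (3.34 × 10^-27 kg / 1.67 × 10^-27 kg)
v₂ = 1.02 × 10^7 m/s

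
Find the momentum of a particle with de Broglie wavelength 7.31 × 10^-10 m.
9.06 × 10^-25 kg·m/s

From the de Broglie relation λ = h/p, we solve for p:

p = h/λ
p = (6.626 × 10^-34 J·s) / (7.31 × 10^-10 m)
p = 9.06 × 10^-25 kg·m/s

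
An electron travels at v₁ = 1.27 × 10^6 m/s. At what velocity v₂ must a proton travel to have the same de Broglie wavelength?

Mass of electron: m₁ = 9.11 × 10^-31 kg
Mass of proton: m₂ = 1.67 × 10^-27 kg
v₂ = 6.93 × 10^2 m/s

For equal de Broglie wavelengths: λ₁ = λ₂

h/(m₁v₁) = h/(m₂v₂)
m₁v₁ = m₂v₂
v₂ = v₁ · (m₁/m₂)

v₂ = 1.27 × 10^6 m/s × (9.11 × 10^-31 kg / 1.67 × 10^-27 kg)
v₂ = 6.93 × 10^2 m/s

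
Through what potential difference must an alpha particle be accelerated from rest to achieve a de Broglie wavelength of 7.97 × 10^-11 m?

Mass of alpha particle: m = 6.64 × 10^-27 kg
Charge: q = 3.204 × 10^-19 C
1.62 × 10^-2 V

From λ = h/√(2mqV), we solve for V:

λ² = h²/(2mqV)
V = h²/(2mqλ²)
V = (6.626 × 10^-34 J·s)² / (2 × 6.64 × 10^-27 kg × 3.204 × 10^-19 C × (7.97 × 10^-11 m)²)
V = 1.62 × 10^-2 V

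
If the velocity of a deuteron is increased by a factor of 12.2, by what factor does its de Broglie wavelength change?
The wavelength decreases by a factor of 12.2.

From λ = h/(mv), the wavelength is inversely proportional to velocity:

λ ∝ 1/v

If v → 12.2v, then λ → λ/12.2

When velocity is increased by a factor of 12.2, the wavelength decreases by a factor of 12.2.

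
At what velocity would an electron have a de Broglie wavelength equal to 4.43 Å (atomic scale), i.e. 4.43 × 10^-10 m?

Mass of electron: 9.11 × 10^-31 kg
1.64 × 10^6 m/s

From λ = h/(mv), solve for v:

v = h/(mλ)
v = (6.626 × 10^-34 J·s) / (9.11 × 10^-31 kg × 4.43 × 10^-10 m)
v = 1.64 × 10^6 m/s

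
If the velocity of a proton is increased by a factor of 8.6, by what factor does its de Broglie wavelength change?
The wavelength decreases by a factor of 8.6.

From λ = h/(mv), the wavelength is inversely proportional to velocity:

λ ∝ 1/v

If v → 8.6v, then λ → λ/8.6

When velocity is increased by a factor of 8.6, the wavelength decreases by a factor of 8.6.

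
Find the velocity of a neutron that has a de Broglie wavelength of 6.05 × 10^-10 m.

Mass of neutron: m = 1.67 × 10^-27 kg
6.56 × 10^2 m/s

From the de Broglie relation λ = h/(mv), we solve for v:

v = h/(mλ)
v = (6.626 × 10^-34 J·s) / (1.67 × 10^-27 kg × 6.05 × 10^-10 m)
v = 6.56 × 10^2 m/s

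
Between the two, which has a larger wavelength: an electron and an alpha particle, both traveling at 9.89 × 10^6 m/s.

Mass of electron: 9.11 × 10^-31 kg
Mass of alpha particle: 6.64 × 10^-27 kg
The electron has the longer wavelength.

Using λ = h/(mv), since both particles have the same velocity, the wavelength depends only on mass.

For electron: λ₁ = h/(m₁v) = 7.35 × 10^-11 m
For alpha particle: λ₂ = h/(m₂v) = 1.01 × 10^-14 m

Since λ ∝ 1/m at constant velocity, the lighter particle has the longer wavelength.

The electron has the longer de Broglie wavelength.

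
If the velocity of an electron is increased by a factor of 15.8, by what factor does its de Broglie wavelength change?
The wavelength decreases by a factor of 15.8.

From λ = h/(mv), the wavelength is inversely proportional to velocity:

λ ∝ 1/v

If v → 15.8v, then λ → λ/15.8

When velocity is increased by a factor of 15.8, the wavelength decreases by a factor of 15.8.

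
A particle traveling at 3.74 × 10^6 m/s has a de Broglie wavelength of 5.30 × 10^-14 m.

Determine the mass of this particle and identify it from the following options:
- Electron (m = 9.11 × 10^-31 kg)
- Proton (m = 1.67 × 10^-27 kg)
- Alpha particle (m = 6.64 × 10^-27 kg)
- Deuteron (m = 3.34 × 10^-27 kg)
The particle is a deuteron.

From λ = h/(mv), solve for mass:

m = h/(λv)
m = (6.626 × 10^-34 J·s) / (5.30 × 10^-14 m × 3.74 × 10^6 m/s)
m = 3.34 × 10^-27 kg

Comparing with the listed masses, this is closest to a deuteron.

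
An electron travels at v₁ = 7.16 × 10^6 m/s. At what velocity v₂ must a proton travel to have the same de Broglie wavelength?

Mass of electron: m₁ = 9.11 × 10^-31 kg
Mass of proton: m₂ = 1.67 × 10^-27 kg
v₂ = 3.91 × 10^3 m/s

For equal de Broglie wavelengths: λ₁ = λ₂

h/(m₁v₁) = h/(m₂v₂)
m₁v₁ = m₂v₂
v₂ = v₁ · (m₁/m₂)

v₂ = 7.16 × 10^6 m/s × (9.11 × 10^-31 kg / 1.67 × 10^-27 kg)
v₂ = 3.91 × 10^3 m/s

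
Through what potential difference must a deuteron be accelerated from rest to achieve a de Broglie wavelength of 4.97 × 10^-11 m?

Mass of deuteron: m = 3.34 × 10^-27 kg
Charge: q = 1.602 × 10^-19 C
1.66 × 10^-1 V

From λ = h/√(2mqV), we solve for V:

λ² = h²/(2mqV)
V = h²/(2mqλ²)
V = (6.626 × 10^-34 J·s)² / (2 × 3.34 × 10^-27 kg × 1.602 × 10^-19 C × (4.97 × 10^-11 m)²)
V = 1.66 × 10^-1 V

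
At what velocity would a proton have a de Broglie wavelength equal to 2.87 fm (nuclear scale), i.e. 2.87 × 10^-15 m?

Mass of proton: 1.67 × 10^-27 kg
1.38 × 10^8 m/s

From λ = h/(mv), solve for v:

v = h/(mλ)
v = (6.626 × 10^-34 J·s) / (1.67 × 10^-27 kg × 2.87 × 10^-15 m)
v = 1.38 × 10^8 m/s

Note: This velocity is 46.1% of the speed of light, so relativistic corrections would be needed for a more accurate calculation.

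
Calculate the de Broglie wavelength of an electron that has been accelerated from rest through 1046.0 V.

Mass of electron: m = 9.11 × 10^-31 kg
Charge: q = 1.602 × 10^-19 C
3.79 × 10^-11 m

When a particle is accelerated through voltage V, it gains kinetic energy KE = qV.

The de Broglie wavelength is then λ = h/√(2mqV):

λ = h/√(2mqV)
λ = (6.626 × 10^-34 J·s) / √(2 × 9.11 × 10^-31 kg × 1.602 × 10^-19 C × 1046.0 V)
λ = 3.79 × 10^-11 m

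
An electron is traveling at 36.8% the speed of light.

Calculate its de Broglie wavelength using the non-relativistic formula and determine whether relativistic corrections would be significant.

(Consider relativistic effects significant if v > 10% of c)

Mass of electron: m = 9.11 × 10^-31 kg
Yes, relativistic corrections are needed.

Using the non-relativistic de Broglie formula λ = h/(mv):

v = 36.8% × c = 1.103 × 10^8 m/s

λ = h/(mv)
λ = (6.626 × 10^-34 J·s) / (9.11 × 10^-31 kg × 1.103 × 10^8 m/s)
λ = 6.59 × 10^-12 m

Since v = 36.8% of c > 10% of c, relativistic corrections ARE significant and the actual wavelength would differ from this non-relativistic estimate.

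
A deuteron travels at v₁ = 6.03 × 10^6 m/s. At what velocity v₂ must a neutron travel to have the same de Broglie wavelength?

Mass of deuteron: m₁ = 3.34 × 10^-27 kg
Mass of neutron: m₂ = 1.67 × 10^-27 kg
v₂ = 1.21 × 10^7 m/s

For equal de Broglie wavelengths: λ₁ = λ₂

h/(m₁v₁) = h/(m₂v₂)
m₁v₁ = m₂v₂
v₂ = v₁ · (m₁/m₂)

v₂ = 6.03 × 10^6 m/s × (3.34 × 10^-27 kg / 1.67 × 10^-27 kg)
v₂ = 1.21 × 10^7 m/s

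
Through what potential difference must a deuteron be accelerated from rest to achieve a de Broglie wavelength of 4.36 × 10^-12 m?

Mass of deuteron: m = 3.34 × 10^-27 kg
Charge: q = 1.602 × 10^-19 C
21.6 V

From λ = h/√(2mqV), we solve for V:

λ² = h²/(2mqV)
V = h²/(2mqλ²)
V = (6.626 × 10^-34 J·s)² / (2 × 3.34 × 10^-27 kg × 1.602 × 10^-19 C × (4.36 × 10^-12 m)²)
V = 21.6 V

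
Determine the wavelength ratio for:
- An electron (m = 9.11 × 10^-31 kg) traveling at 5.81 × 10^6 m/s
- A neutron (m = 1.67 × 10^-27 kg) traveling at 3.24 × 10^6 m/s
λ₁/λ₂ = 1.02 × 10^3

Using λ = h/(mv):

λ₁ = h/(m₁v₁) = 1.25 × 10^-10 m
λ₂ = h/(m₂v₂) = 1.22 × 10^-13 m

Ratio λ₁/λ₂ = (m₂v₂)/(m₁v₁)
         = (1.67 × 10^-27 kg × 3.24 × 10^6 m/s) / (9.11 × 10^-31 kg × 5.81 × 10^6 m/s)
         = 1.02 × 10^3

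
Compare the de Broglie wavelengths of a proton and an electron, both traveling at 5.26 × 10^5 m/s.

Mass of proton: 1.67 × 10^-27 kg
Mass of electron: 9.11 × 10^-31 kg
The electron has the longer wavelength.

Using λ = h/(mv), since both particles have the same velocity, the wavelength depends only on mass.

For proton: λ₁ = h/(m₁v) = 7.54 × 10^-13 m
For electron: λ₂ = h/(m₂v) = 1.38 × 10^-9 m

Since λ ∝ 1/m at constant velocity, the lighter particle has the longer wavelength.

The electron has the longer de Broglie wavelength.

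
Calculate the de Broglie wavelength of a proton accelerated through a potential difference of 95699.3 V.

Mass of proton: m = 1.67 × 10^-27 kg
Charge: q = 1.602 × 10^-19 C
9.26 × 10^-14 m

When a particle is accelerated through voltage V, it gains kinetic energy KE = qV.

The de Broglie wavelength is then λ = h/√(2mqV):

λ = h/√(2mqV)
λ = (6.626 × 10^-34 J·s) / √(2 × 1.67 × 10^-27 kg × 1.602 × 10^-19 C × 95699.3 V)
λ = 9.26 × 10^-14 m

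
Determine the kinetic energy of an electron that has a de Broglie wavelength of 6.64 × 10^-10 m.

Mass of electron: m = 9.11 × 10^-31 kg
5.47 × 10^-19 J (or 3.41 eV)

From λ = h/√(2mKE), we solve for KE:

λ² = h²/(2mKE)
KE = h²/(2mλ²)
KE = (6.626 × 10^-34 J·s)² / (2 × 9.11 × 10^-31 kg × (6.64 × 10^-10 m)²)
KE = 5.47 × 10^-19 J
KE = 3.41 eV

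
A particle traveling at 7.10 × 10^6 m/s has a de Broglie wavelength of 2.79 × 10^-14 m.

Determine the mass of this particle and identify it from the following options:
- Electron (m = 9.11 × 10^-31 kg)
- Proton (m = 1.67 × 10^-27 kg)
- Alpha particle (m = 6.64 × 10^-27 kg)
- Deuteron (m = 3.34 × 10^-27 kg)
The particle is a deuteron.

From λ = h/(mv), solve for mass:

m = h/(λv)
m = (6.626 × 10^-34 J·s) / (2.79 × 10^-14 m × 7.10 × 10^6 m/s)
m = 3.34 × 10^-27 kg

Comparing with the listed masses, this is closest to a deuteron.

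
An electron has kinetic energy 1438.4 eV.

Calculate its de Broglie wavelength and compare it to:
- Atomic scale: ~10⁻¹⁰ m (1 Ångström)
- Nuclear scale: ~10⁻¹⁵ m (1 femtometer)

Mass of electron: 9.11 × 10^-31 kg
λ = 3.23 × 10^-11 m, which is between nuclear and atomic scales.

Using λ = h/√(2mKE):

KE = 1438.4 eV = 2.305 × 10^-16 J

λ = h/√(2mKE)
λ = (6.626 × 10^-34 J·s) / √(2 × 9.11 × 10^-31 kg × 2.305 × 10^-16 J)
λ = 3.23 × 10^-11 m

Comparison:
- Atomic scale (10⁻¹⁰ m): λ is 0.32× this size
- Nuclear scale (10⁻¹⁵ m): λ is 3.2e+04× this size

The wavelength is between nuclear and atomic scales.

This wavelength is appropriate for probing atomic structure but too large for nuclear physics experiments.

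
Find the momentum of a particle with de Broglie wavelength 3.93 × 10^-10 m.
1.69 × 10^-24 kg·m/s

From the de Broglie relation λ = h/p, we solve for p:

p = h/λ
p = (6.626 × 10^-34 J·s) / (3.93 × 10^-10 m)
p = 1.69 × 10^-24 kg·m/s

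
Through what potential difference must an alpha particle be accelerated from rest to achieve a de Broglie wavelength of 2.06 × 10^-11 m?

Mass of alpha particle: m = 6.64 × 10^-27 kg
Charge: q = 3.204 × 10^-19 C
2.43 × 10^-1 V

From λ = h/√(2mqV), we solve for V:

λ² = h²/(2mqV)
V = h²/(2mqλ²)
V = (6.626 × 10^-34 J·s)² / (2 × 6.64 × 10^-27 kg × 3.204 × 10^-19 C × (2.06 × 10^-11 m)²)
V = 2.43 × 10^-1 V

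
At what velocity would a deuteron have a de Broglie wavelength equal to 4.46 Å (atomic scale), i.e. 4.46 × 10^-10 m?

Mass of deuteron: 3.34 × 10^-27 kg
4.45 × 10^2 m/s

From λ = h/(mv), solve for v:

v = h/(mλ)
v = (6.626 × 10^-34 J·s) / (3.34 × 10^-27 kg × 4.46 × 10^-10 m)
v = 4.45 × 10^2 m/s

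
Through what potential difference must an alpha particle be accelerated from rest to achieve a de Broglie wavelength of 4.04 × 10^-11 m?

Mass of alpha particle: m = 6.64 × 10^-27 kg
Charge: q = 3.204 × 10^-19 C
6.32 × 10^-2 V

From λ = h/√(2mqV), we solve for V:

λ² = h²/(2mqV)
V = h²/(2mqλ²)
V = (6.626 × 10^-34 J·s)² / (2 × 6.64 × 10^-27 kg × 3.204 × 10^-19 C × (4.04 × 10^-11 m)²)
V = 6.32 × 10^-2 V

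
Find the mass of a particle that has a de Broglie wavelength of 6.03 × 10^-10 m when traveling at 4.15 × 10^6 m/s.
2.65 × 10^-31 kg

From the de Broglie relation λ = h/(mv), we solve for m:

m = h/(λv)
m = (6.626 × 10^-34 J·s) / (6.03 × 10^-10 m × 4.15 × 10^6 m/s)
m = 2.65 × 10^-31 kg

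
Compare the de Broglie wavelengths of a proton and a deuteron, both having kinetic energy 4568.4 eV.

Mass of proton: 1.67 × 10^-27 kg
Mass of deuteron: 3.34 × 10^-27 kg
The proton has the longer wavelength.

Using λ = h/√(2mKE):

For proton: λ₁ = h/√(2m₁KE) = 4.24 × 10^-13 m
For deuteron: λ₂ = h/√(2m₂KE) = 3.00 × 10^-13 m

Since λ ∝ 1/√m at constant kinetic energy, the lighter particle has the longer wavelength.

The proton has the longer de Broglie wavelength.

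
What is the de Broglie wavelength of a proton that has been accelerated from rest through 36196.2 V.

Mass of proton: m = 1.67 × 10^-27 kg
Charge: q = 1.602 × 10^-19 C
1.51 × 10^-13 m

When a particle is accelerated through voltage V, it gains kinetic energy KE = qV.

The de Broglie wavelength is then λ = h/√(2mqV):

λ = h/√(2mqV)
λ = (6.626 × 10^-34 J·s) / √(2 × 1.67 × 10^-27 kg × 1.602 × 10^-19 C × 36196.2 V)
λ = 1.51 × 10^-13 m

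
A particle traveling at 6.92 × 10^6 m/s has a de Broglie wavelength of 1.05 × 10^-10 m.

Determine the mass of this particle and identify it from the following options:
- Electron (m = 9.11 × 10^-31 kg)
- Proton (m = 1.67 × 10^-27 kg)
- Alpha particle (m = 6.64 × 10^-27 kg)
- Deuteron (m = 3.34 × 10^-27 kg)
The particle is an electron.

From λ = h/(mv), solve for mass:

m = h/(λv)
m = (6.626 × 10^-34 J·s) / (1.05 × 10^-10 m × 6.92 × 10^6 m/s)
m = 9.12 × 10^-31 kg

Comparing with the listed masses, this is closest to an electron.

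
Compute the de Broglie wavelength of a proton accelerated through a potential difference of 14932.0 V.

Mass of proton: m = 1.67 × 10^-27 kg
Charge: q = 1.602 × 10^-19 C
2.34 × 10^-13 m

When a particle is accelerated through voltage V, it gains kinetic energy KE = qV.

The de Broglie wavelength is then λ = h/√(2mqV):

λ = h/√(2mqV)
λ = (6.626 × 10^-34 J·s) / √(2 × 1.67 × 10^-27 kg × 1.602 × 10^-19 C × 14932.0 V)
λ = 2.34 × 10^-13 m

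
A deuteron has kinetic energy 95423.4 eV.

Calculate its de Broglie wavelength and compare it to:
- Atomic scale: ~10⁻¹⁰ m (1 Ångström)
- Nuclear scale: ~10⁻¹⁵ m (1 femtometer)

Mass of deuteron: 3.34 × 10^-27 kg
λ = 6.56 × 10^-14 m, which is between nuclear and atomic scales.

Using λ = h/√(2mKE):

KE = 95423.4 eV = 1.529 × 10^-14 J

λ = h/√(2mKE)
λ = (6.626 × 10^-34 J·s) / √(2 × 3.34 × 10^-27 kg × 1.529 × 10^-14 J)
λ = 6.56 × 10^-14 m

Comparison:
- Atomic scale (10⁻¹⁰ m): λ is 0.00066× this size
- Nuclear scale (10⁻¹⁵ m): λ is 66× this size

The wavelength is between nuclear and atomic scales.

This wavelength is appropriate for probing atomic structure but too large for nuclear physics experiments.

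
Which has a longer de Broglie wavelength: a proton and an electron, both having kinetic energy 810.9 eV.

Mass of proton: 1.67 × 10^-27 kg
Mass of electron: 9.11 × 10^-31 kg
The electron has the longer wavelength.

Using λ = h/√(2mKE):

For proton: λ₁ = h/√(2m₁KE) = 1.01 × 10^-12 m
For electron: λ₂ = h/√(2m₂KE) = 4.31 × 10^-11 m

Since λ ∝ 1/√m at constant kinetic energy, the lighter particle has the longer wavelength.

The electron has the longer de Broglie wavelength.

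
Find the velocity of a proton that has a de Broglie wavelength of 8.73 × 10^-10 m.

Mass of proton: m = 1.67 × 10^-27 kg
4.54 × 10^2 m/s

From the de Broglie relation λ = h/(mv), we solve for v:

v = h/(mλ)
v = (6.626 × 10^-34 J·s) / (1.67 × 10^-27 kg × 8.73 × 10^-10 m)
v = 4.54 × 10^2 m/s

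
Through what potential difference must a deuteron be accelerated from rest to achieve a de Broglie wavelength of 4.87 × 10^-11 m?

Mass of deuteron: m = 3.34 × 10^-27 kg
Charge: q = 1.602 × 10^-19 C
1.73 × 10^-1 V

From λ = h/√(2mqV), we solve for V:

λ² = h²/(2mqV)
V = h²/(2mqλ²)
V = (6.626 × 10^-34 J·s)² / (2 × 3.34 × 10^-27 kg × 1.602 × 10^-19 C × (4.87 × 10^-11 m)²)
V = 1.73 × 10^-1 V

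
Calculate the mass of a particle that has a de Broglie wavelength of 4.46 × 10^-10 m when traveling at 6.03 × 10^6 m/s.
2.46 × 10^-31 kg

From the de Broglie relation λ = h/(mv), we solve for m:

m = h/(λv)
m = (6.626 × 10^-34 J·s) / (4.46 × 10^-10 m × 6.03 × 10^6 m/s)
m = 2.46 × 10^-31 kg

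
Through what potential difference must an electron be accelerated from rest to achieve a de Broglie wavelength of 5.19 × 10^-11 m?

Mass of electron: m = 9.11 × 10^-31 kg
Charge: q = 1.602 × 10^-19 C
558 V

From λ = h/√(2mqV), we solve for V:

λ² = h²/(2mqV)
V = h²/(2mqλ²)
V = (6.626 × 10^-34 J·s)² / (2 × 9.11 × 10^-31 kg × 1.602 × 10^-19 C × (5.19 × 10^-11 m)²)
V = 558 V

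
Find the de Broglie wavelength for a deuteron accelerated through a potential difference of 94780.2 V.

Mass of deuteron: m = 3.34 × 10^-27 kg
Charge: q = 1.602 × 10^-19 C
6.58 × 10^-14 m

When a particle is accelerated through voltage V, it gains kinetic energy KE = qV.

The de Broglie wavelength is then λ = h/√(2mqV):

λ = h/√(2mqV)
λ = (6.626 × 10^-34 J·s) / √(2 × 3.34 × 10^-27 kg × 1.602 × 10^-19 C × 94780.2 V)
λ = 6.58 × 10^-14 m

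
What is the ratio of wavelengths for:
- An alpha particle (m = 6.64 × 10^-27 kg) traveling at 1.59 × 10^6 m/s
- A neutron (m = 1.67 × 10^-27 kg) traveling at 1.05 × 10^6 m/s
λ₁/λ₂ = 0.166

Using λ = h/(mv):

λ₁ = h/(m₁v₁) = 6.28 × 10^-14 m
λ₂ = h/(m₂v₂) = 3.78 × 10^-13 m

Ratio λ₁/λ₂ = (m₂v₂)/(m₁v₁)
         = (1.67 × 10^-27 kg × 1.05 × 10^6 m/s) / (6.64 × 10^-27 kg × 1.59 × 10^6 m/s)
         = 0.166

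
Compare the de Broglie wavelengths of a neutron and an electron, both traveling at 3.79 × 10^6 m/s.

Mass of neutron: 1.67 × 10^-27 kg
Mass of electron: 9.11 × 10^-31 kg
The electron has the longer wavelength.

Using λ = h/(mv), since both particles have the same velocity, the wavelength depends only on mass.

For neutron: λ₁ = h/(m₁v) = 1.05 × 10^-13 m
For electron: λ₂ = h/(m₂v) = 1.92 × 10^-10 m

Since λ ∝ 1/m at constant velocity, the lighter particle has the longer wavelength.

The electron has the longer de Broglie wavelength.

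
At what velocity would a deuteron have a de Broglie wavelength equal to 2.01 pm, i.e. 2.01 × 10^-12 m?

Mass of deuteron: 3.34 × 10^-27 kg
9.87 × 10^4 m/s

From λ = h/(mv), solve for v:

v = h/(mλ)
v = (6.626 × 10^-34 J·s) / (3.34 × 10^-27 kg × 2.01 × 10^-12 m)
v = 9.87 × 10^4 m/s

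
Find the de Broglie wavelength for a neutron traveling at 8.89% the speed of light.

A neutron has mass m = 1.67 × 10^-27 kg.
1.49 × 10^-14 m

Using the de Broglie relation λ = h/(mv):

v = 8.89% × c = 2.665 × 10^7 m/s

λ = h/(mv)
λ = (6.626 × 10^-34 J·s) / (1.67 × 10^-27 kg × 2.665 × 10^7 m/s)
λ = 1.49 × 10^-14 m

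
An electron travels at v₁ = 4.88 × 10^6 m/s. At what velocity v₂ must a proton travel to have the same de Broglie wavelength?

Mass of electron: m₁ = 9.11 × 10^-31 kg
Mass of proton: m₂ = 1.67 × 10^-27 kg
v₂ = 2.66 × 10^3 m/s

For equal de Broglie wavelengths: λ₁ = λ₂

h/(m₁v₁) = h/(m₂v₂)
m₁v₁ = m₂v₂
v₂ = v₁ · (m₁/m₂)

v₂ = 4.88 × 10^6 m/s × (9.11 × 10^-31 kg / 1.67 × 10^-27 kg)
v₂ = 2.66 × 10^3 m/s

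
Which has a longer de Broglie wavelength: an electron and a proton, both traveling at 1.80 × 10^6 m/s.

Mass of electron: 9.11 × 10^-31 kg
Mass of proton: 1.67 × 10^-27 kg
The electron has the longer wavelength.

Using λ = h/(mv), since both particles have the same velocity, the wavelength depends only on mass.

For electron: λ₁ = h/(m₁v) = 4.04 × 10^-10 m
For proton: λ₂ = h/(m₂v) = 2.20 × 10^-13 m

Since λ ∝ 1/m at constant velocity, the lighter particle has the longer wavelength.

The electron has the longer de Broglie wavelength.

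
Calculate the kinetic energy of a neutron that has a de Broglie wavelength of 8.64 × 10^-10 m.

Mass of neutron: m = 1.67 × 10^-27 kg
1.76 × 10^-22 J (or 1.10 × 10^-3 eV)

From λ = h/√(2mKE), we solve for KE:

λ² = h²/(2mKE)
KE = h²/(2mλ²)
KE = (6.626 × 10^-34 J·s)² / (2 × 1.67 × 10^-27 kg × (8.64 × 10^-10 m)²)
KE = 1.76 × 10^-22 J
KE = 1.10 × 10^-3 eV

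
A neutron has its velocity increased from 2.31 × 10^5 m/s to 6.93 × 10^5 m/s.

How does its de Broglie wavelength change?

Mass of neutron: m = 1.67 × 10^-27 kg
The wavelength decreases by a factor of 3.

Using λ = h/(mv):

Initial wavelength: λ₁ = h/(mv₁) = 1.72 × 10^-12 m
Final wavelength: λ₂ = h/(mv₂) = 5.73 × 10^-13 m

Since λ ∝ 1/v, when velocity increases by a factor of 3, the wavelength decreases by a factor of 3.

λ₂/λ₁ = v₁/v₂ = 1/3

The wavelength decreases by a factor of 3.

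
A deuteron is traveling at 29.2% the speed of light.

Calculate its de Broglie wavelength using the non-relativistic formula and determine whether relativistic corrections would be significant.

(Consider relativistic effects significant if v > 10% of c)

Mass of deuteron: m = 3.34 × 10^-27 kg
Yes, relativistic corrections are needed.

Using the non-relativistic de Broglie formula λ = h/(mv):

v = 29.2% × c = 8.754 × 10^7 m/s

λ = h/(mv)
λ = (6.626 × 10^-34 J·s) / (3.34 × 10^-27 kg × 8.754 × 10^7 m/s)
λ = 2.27 × 10^-15 m

Since v = 29.2% of c > 10% of c, relativistic corrections ARE significant and the actual wavelength would differ from this non-relativistic estimate.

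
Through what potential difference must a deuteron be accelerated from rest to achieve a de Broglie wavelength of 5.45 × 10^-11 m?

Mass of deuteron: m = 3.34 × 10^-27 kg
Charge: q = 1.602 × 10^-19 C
1.38 × 10^-1 V

From λ = h/√(2mqV), we solve for V:

λ² = h²/(2mqV)
V = h²/(2mqλ²)
V = (6.626 × 10^-34 J·s)² / (2 × 3.34 × 10^-27 kg × 1.602 × 10^-19 C × (5.45 × 10^-11 m)²)
V = 1.38 × 10^-1 V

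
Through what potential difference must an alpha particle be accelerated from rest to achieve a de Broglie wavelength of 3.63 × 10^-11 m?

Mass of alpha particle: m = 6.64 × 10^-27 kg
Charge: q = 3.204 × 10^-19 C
7.83 × 10^-2 V

From λ = h/√(2mqV), we solve for V:

λ² = h²/(2mqV)
V = h²/(2mqλ²)
V = (6.626 × 10^-34 J·s)² / (2 × 6.64 × 10^-27 kg × 3.204 × 10^-19 C × (3.63 × 10^-11 m)²)
V = 7.83 × 10^-2 V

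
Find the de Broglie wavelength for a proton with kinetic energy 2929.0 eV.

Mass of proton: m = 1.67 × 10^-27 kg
5.29 × 10^-13 m

Using λ = h/√(2mKE):

First convert KE to Joules: KE = 2929.0 eV = 4.693 × 10^-16 J

λ = h/√(2mKE)
λ = (6.626 × 10^-34 J·s) / √(2 × 1.67 × 10^-27 kg × 4.693 × 10^-16 J)
λ = 5.29 × 10^-13 m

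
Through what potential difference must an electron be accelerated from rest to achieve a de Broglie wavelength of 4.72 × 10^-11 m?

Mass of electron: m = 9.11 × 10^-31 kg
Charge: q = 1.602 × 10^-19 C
675 V

From λ = h/√(2mqV), we solve for V:

λ² = h²/(2mqV)
V = h²/(2mqλ²)
V = (6.626 × 10^-34 J·s)² / (2 × 9.11 × 10^-31 kg × 1.602 × 10^-19 C × (4.72 × 10^-11 m)²)
V = 675 V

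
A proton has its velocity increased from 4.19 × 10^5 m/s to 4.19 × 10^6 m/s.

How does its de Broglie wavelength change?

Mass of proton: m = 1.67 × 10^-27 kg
The wavelength decreases by a factor of 10.

Using λ = h/(mv):

Initial wavelength: λ₁ = h/(mv₁) = 9.47 × 10^-13 m
Final wavelength: λ₂ = h/(mv₂) = 9.47 × 10^-14 m

Since λ ∝ 1/v, when velocity increases by a factor of 10, the wavelength decreases by a factor of 10.

λ₂/λ₁ = v₁/v₂ = 1/10

The wavelength decreases by a factor of 10.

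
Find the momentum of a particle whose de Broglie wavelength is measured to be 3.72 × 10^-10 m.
1.78 × 10^-24 kg·m/s

From the de Broglie relation λ = h/p, we solve for p:

p = h/λ
p = (6.626 × 10^-34 J·s) / (3.72 × 10^-10 m)
p = 1.78 × 10^-24 kg·m/s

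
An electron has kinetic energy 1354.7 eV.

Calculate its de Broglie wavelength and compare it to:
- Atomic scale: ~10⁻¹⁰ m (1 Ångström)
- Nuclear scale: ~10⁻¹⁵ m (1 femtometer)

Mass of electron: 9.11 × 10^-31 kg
λ = 3.33 × 10^-11 m, which is between nuclear and atomic scales.

Using λ = h/√(2mKE):

KE = 1354.7 eV = 2.170 × 10^-16 J

λ = h/√(2mKE)
λ = (6.626 × 10^-34 J·s) / √(2 × 9.11 × 10^-31 kg × 2.170 × 10^-16 J)
λ = 3.33 × 10^-11 m

Comparison:
- Atomic scale (10⁻¹⁰ m): λ is 0.33× this size
- Nuclear scale (10⁻¹⁵ m): λ is 3.3e+04× this size

The wavelength is between nuclear and atomic scales.

This wavelength is appropriate for probing atomic structure but too large for nuclear physics experiments.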